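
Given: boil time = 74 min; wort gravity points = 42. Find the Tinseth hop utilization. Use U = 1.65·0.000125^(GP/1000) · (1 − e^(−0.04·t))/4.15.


bigness = 1.65·0.000125^(42/1000) = 1.1312
boil_factor = (1 − e^(−0.04·74))/4.15 = 0.2285
U = 1.1312 · 0.2285

0.2585


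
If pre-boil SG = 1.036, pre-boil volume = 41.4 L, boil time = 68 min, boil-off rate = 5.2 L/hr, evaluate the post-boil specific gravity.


V_post = V_pre − rate·(t/60);  SG_post = 1 + (SG_pre−1)·V_pre/V_post
V_post = 41.4 − 5.2·(68/60) = 35.5067
SG_post = 1 + (1.036 − 1)·41.4/35.5067

1.0420


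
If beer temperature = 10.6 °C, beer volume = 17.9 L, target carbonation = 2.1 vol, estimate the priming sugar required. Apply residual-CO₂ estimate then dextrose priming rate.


residual = 14.695·(0.01821 + 0.09011·e^(−0.04·T));  sugar = (target − residual)·4.0·V
residual = 14.695·(0.01821 + 0.09011·e^(−0.04·10.6)) = 1.1342
sugar = (2.1 − 1.1342)·4.0·17.9

69.1540 g


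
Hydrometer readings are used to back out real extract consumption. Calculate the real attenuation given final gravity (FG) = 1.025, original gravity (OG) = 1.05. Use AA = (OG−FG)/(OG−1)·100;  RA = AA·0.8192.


AA = (1.05 − 1.025)/(1.05 − 1)·100 = 50.0000
RA = 50.0000·0.8192

40.9600 %


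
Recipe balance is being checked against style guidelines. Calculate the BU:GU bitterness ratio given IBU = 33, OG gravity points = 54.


BU:GU = IBU / OG_points
BU:GU = 33 / 54

0.6111


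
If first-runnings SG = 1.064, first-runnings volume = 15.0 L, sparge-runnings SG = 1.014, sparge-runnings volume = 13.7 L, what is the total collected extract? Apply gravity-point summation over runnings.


total = Σ (SG_i − 1)·1000·V_i
first = (1.064 − 1)·1000·15.0 = 960.0000
sparge = (1.014 − 1)·1000·13.7 = 191.8000
total = 960.0000 + 191.8000

1151.8000 gravity·L


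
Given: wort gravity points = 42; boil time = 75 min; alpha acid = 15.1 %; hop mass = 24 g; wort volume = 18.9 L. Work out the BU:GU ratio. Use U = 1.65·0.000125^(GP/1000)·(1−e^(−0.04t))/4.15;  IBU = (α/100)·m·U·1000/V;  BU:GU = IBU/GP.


U = 1.65·0.000125^(42/1000)·(1−e^(−0.04·75))/4.15 = 0.2590
IBU = (15.1/100)·24·0.2590·1000/18.9 = 49.6653
BU:GU = 49.6653/42

1.1825


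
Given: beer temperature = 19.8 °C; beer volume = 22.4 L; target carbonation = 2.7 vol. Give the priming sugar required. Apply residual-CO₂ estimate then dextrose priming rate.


residual = 14.695·(0.01821 + 0.09011·e^(−0.04·T));  sugar = (target − residual)·4.0·V
residual = 14.695·(0.01821 + 0.09011·e^(−0.04·19.8)) = 0.8674
sugar = (2.7 − 0.8674)·4.0·22.4

164.2044 g


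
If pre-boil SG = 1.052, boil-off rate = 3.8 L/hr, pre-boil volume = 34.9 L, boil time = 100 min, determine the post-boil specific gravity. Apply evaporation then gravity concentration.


V_post = V_pre − rate·(t/60);  SG_post = 1 + (SG_pre−1)·V_pre/V_post
V_post = 34.9 − 3.8·(100/60) = 28.5667
SG_post = 1 + (1.052 − 1)·34.9/28.5667

1.0635


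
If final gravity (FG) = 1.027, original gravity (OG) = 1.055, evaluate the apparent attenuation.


AA = (OG − FG)/(OG − 1) · 100
AA = (1.055 − 1.027)/(1.055 − 1) · 100

50.9091 %


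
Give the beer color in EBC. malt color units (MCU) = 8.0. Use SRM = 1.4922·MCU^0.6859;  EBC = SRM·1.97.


SRM = 1.4922·8.0^0.6859 = 6.2124
EBC = 6.2124·1.97

12.2383 EBC


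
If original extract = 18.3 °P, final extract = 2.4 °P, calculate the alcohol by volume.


SG = 259/(259 − P);  ABV = (OG − FG)·131.25
OG = 259/(259 − 18.3) = 1.0760
FG = 259/(259 − 2.4) = 1.0094
ABV = (1.0760 − 1.0094)·131.25

8.7511 % ABV


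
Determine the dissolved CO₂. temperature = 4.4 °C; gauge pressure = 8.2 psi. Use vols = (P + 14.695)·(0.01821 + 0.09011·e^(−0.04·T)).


vols = (8.2 + 14.695)·(0.01821 + 0.09011·e^(−0.04·4.4))

2.1470 volumes


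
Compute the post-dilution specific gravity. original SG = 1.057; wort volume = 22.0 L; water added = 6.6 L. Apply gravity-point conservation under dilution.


SG_new = 1 + (SG_old − 1)·V_old/(V_old + V_water)
pts = (1.057 − 1)·1000·22.0/(22.0 + 6.6) = 43.8462
SG_new = 1 + 43.8462/1000

1.0438


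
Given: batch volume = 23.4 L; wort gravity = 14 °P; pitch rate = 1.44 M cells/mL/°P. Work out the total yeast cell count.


cells (billions) = rate · V_L · °P
cells = 1.44 · 23.4 · 14

471.7440 billion cells


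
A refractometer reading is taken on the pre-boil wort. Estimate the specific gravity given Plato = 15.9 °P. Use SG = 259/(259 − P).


SG = 259/(259 − 15.9)

1.0654


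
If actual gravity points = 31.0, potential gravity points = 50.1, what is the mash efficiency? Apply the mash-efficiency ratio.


efficiency = actual / potential × 100
efficiency = 31.0 / 50.1 × 100

61.8762 %


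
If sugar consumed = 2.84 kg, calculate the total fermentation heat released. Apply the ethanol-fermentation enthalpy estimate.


Q = m_sugar · 590 kJ/kg
Q = 2.84 · 590

1675.6000 kJ


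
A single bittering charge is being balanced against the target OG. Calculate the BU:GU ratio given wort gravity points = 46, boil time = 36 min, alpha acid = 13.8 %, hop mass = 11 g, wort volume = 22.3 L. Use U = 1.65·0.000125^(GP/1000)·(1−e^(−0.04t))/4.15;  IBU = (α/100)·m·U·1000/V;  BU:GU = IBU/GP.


U = 1.65·0.000125^(46/1000)·(1−e^(−0.04·36))/4.15 = 0.2007
IBU = (13.8/100)·11·0.2007·1000/22.3 = 13.6592
BU:GU = 13.6592/46

0.2969


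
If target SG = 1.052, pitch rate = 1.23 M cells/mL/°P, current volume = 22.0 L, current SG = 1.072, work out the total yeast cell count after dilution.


V_w = V·((SG_c−1)/(SG_t−1)−1);  °P = 259 − 259/SG_t;  cells = rate·(V+V_w)·°P
V_w = 22.0·((1.072−1)/(1.052−1)−1) = 8.4615
V_final = 22.0 + 8.4615 = 30.4615
°P = 259 − 259/1.052 = 12.8023
cells = 1.23·30.4615·12.8023

479.6719 billion cells


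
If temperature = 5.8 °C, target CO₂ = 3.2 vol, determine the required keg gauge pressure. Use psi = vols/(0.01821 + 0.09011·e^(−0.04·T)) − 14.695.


psi = 3.2/(0.01821 + 0.09011·e^(−0.04·5.8)) − 14.695

20.9944 psi


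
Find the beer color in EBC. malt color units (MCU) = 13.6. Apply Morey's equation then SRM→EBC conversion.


SRM = 1.4922·MCU^0.6859;  EBC = SRM·1.97
SRM = 1.4922·13.6^0.6859 = 8.9397
EBC = 8.9397·1.97

17.6111 EBC


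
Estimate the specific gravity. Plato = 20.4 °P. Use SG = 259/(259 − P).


SG = 259/(259 − 20.4)

1.0855


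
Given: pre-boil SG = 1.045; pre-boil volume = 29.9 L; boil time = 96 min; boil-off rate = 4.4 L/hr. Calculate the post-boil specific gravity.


V_post = V_pre − rate·(t/60);  SG_post = 1 + (SG_pre−1)·V_pre/V_post
V_post = 29.9 − 4.4·(96/60) = 22.8600
SG_post = 1 + (1.045 − 1)·29.9/22.8600

1.0589


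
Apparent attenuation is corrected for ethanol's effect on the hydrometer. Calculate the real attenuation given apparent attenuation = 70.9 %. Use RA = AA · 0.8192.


RA = 70.9 · 0.8192

58.0813 %


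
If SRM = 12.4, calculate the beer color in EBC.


EBC = SRM · 1.97
EBC = 12.4 · 1.97

24.4280 EBC


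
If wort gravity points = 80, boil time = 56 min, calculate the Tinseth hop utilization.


U = 1.65·0.000125^(GP/1000) · (1 − e^(−0.04·t))/4.15
bigness = 1.65·0.000125^(80/1000) = 0.8040
boil_factor = (1 − e^(−0.04·56))/4.15 = 0.2153
U = 0.8040 · 0.2153

0.1731


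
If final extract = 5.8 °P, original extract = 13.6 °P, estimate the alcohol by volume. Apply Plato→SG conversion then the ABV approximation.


SG = 259/(259 − P);  ABV = (OG − FG)·131.25
OG = 259/(259 − 13.6) = 1.0554
FG = 259/(259 − 5.8) = 1.0229
ABV = (1.0554 − 1.0229)·131.25

4.2673 % ABV


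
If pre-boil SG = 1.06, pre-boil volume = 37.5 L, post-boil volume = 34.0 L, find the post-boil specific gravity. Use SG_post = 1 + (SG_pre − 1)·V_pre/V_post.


pts_pre = (1.06 − 1)·1000 = 60.0000
pts_post = 60.0000·37.5/34.0 = 66.1765
SG_post = 1 + 66.1765/1000

1.0662


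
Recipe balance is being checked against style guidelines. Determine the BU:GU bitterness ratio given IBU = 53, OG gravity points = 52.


BU:GU = IBU / OG_points
BU:GU = 53 / 52

1.0192


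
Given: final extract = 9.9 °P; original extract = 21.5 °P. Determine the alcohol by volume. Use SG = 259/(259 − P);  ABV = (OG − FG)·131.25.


OG = 259/(259 − 21.5) = 1.0905
FG = 259/(259 − 9.9) = 1.0397
ABV = (1.0905 − 1.0397)·131.25

6.6653 % ABV


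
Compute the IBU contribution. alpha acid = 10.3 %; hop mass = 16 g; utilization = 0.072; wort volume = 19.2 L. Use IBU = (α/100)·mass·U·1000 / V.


IBU = (10.3/100)·16·0.072·1000 / 19.2

6.1800 IBU


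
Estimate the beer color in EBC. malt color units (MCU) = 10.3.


SRM = 1.4922·MCU^0.6859;  EBC = SRM·1.97
SRM = 1.4922·10.3^0.6859 = 7.3881
EBC = 7.3881·1.97

14.5545 EBC


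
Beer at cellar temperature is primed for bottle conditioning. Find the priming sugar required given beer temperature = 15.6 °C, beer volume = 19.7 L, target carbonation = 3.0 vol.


residual = 14.695·(0.01821 + 0.09011·e^(−0.04·T));  sugar = (target − residual)·4.0·V
residual = 14.695·(0.01821 + 0.09011·e^(−0.04·15.6)) = 0.9771
sugar = (3.0 − 0.9771)·4.0·19.7

159.4061 g


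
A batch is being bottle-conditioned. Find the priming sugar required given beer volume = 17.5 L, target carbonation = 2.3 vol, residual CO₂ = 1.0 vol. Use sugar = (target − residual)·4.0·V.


sugar = (2.3 − 1.0)·4.0·17.5

91.0000 g


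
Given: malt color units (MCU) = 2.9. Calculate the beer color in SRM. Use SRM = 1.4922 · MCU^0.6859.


SRM = 1.4922 · 2.9^0.6859

3.0973 SRM


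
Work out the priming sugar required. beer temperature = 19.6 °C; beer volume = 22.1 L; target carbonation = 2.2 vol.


residual = 14.695·(0.01821 + 0.09011·e^(−0.04·T));  sugar = (target − residual)·4.0·V
residual = 14.695·(0.01821 + 0.09011·e^(−0.04·19.6)) = 0.8722
sugar = (2.2 − 0.8722)·4.0·22.1

117.3794 g


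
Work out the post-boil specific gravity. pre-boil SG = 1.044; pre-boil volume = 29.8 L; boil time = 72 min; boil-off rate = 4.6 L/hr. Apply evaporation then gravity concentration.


V_post = V_pre − rate·(t/60);  SG_post = 1 + (SG_pre−1)·V_pre/V_post
V_post = 29.8 − 4.6·(72/60) = 24.2800
SG_post = 1 + (1.044 − 1)·29.8/24.2800

1.0540


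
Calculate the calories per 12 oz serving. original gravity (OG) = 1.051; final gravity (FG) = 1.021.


ABW = (OG−FG)·131.25·0.79/FG;  °P = 259 − 259/SG (for OG→OE and FG→AE);  RE = 0.1808·OE + 0.8192·AE;  Cal = (6.9·ABW + 4·(RE−0.1))·FG·3.55
ABW = (1.051 − 1.021)·131.25·0.79/1.021 = 3.0466
OE = 259 − 259/1.051 = 12.5680 °P
AE = 259 − 259/1.021 = 5.3271 °P
RE = 0.1808·12.5680 + 0.8192·5.3271 = 6.6363 °P
Cal = (6.9·3.0466 + 4·(6.6363−0.1))·1.021·3.55

170.9591 kcal


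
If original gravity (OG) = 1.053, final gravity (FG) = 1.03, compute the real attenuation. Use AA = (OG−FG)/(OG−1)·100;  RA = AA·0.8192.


AA = (1.053 − 1.03)/(1.053 − 1)·100 = 43.3962
RA = 43.3962·0.8192

35.5502 %


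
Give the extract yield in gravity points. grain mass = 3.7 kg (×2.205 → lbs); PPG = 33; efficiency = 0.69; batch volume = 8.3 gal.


points = lbs × PPG × eff / vol
lbs = 3.7 × 2.205 = 8.1585
points = 8.1585 × 33 × 0.69 / 8.3

22.3818 points


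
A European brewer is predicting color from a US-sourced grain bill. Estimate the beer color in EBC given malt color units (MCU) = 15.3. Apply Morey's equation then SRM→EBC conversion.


SRM = 1.4922·MCU^0.6859;  EBC = SRM·1.97
SRM = 1.4922·15.3^0.6859 = 9.6919
EBC = 9.6919·1.97

19.0930 EBC


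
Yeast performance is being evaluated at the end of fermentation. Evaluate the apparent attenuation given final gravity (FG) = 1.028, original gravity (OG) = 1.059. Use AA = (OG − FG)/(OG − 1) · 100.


AA = (1.059 − 1.028)/(1.059 − 1) · 100

52.5424 %


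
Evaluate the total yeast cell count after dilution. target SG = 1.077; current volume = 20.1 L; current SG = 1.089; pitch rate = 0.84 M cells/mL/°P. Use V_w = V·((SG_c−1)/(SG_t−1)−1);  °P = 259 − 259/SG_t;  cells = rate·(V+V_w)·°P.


V_w = 20.1·((1.089−1)/(1.077−1)−1) = 3.1325
V_final = 20.1 + 3.1325 = 23.2325
°P = 259 − 259/1.077 = 18.5172
cells = 0.84·23.2325·18.5172

361.3678 billion cells


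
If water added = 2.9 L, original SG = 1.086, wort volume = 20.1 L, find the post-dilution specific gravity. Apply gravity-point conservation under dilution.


SG_new = 1 + (SG_old − 1)·V_old/(V_old + V_water)
pts = (1.086 − 1)·1000·20.1/(20.1 + 2.9) = 75.1565
SG_new = 1 + 75.1565/1000

1.0752


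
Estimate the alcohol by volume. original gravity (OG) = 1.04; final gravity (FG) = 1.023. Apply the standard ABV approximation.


ABV = (OG − FG) · 131.25
ABV = (1.04 − 1.023) · 131.25

2.2313 % ABV


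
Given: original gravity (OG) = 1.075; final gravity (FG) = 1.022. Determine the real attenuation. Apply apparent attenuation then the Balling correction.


AA = (OG−FG)/(OG−1)·100;  RA = AA·0.8192
AA = (1.075 − 1.022)/(1.075 − 1)·100 = 70.6667
RA = 70.6667·0.8192

57.8901 %


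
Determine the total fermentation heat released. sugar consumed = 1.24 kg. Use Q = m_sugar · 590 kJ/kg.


Q = 1.24 · 590

731.6000 kJ


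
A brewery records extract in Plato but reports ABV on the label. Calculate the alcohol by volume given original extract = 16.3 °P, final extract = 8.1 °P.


SG = 259/(259 − P);  ABV = (OG − FG)·131.25
OG = 259/(259 − 16.3) = 1.0672
FG = 259/(259 − 8.1) = 1.0323
ABV = (1.0672 − 1.0323)·131.25

4.5776 % ABV


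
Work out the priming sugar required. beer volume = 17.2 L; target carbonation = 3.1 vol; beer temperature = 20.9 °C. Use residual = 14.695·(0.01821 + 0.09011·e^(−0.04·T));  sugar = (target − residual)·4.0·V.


residual = 14.695·(0.01821 + 0.09011·e^(−0.04·20.9)) = 0.8415
sugar = (3.1 − 0.8415)·4.0·17.2

155.3818 g


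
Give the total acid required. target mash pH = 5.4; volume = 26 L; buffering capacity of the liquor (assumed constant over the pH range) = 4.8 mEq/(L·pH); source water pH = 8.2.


acid = buffering capacity · (pH_source − pH_target) · V
acid = 4.8 · (8.2 − 5.4) · 26

349.4400 mEq


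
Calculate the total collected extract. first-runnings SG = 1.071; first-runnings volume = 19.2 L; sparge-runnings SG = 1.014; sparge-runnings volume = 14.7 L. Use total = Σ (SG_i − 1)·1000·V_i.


first = (1.071 − 1)·1000·19.2 = 1363.2000
sparge = (1.014 − 1)·1000·14.7 = 205.8000
total = 1363.2000 + 205.8000

1569.0000 gravity·L


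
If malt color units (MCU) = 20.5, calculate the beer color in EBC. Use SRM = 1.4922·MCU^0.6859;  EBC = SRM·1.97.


SRM = 1.4922·20.5^0.6859 = 11.8457
EBC = 11.8457·1.97

23.3359 EBC


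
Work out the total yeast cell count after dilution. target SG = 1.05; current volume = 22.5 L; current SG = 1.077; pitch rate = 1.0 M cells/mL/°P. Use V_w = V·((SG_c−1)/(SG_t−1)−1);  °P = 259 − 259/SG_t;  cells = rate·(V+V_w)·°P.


V_w = 22.5·((1.077−1)/(1.05−1)−1) = 12.1500
V_final = 22.5 + 12.1500 = 34.6500
°P = 259 − 259/1.05 = 12.3333
cells = 1.0·34.6500·12.3333

427.3500 billion cells


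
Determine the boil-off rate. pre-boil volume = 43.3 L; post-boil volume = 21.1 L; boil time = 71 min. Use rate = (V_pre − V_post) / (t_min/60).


rate = (43.3 − 21.1) / (71/60)

18.7606 L/hr


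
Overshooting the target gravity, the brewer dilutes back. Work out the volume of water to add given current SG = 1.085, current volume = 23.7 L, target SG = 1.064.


V_water = V·((SG_curr − 1)/(SG_target − 1) − 1)
V_water = 23.7·((1.085 − 1)/(1.064 − 1) − 1)

7.7766 L


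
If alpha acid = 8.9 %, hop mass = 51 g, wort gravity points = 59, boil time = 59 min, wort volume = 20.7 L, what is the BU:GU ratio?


U = 1.65·0.000125^(GP/1000)·(1−e^(−0.04t))/4.15;  IBU = (α/100)·m·U·1000/V;  BU:GU = IBU/GP
U = 1.65·0.000125^(59/1000)·(1−e^(−0.04·59))/4.15 = 0.2119
IBU = (8.9/100)·51·0.2119·1000/20.7 = 46.4590
BU:GU = 46.4590/59

0.7874


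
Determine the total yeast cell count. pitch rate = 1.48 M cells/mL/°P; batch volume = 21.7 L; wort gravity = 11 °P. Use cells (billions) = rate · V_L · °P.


cells = 1.48 · 21.7 · 11

353.2760 billion cells


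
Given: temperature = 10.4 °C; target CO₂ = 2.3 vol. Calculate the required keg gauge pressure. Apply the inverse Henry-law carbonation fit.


psi = vols/(0.01821 + 0.09011·e^(−0.04·T)) − 14.695
psi = 2.3/(0.01821 + 0.09011·e^(−0.04·10.4)) − 14.695

14.9236 psi


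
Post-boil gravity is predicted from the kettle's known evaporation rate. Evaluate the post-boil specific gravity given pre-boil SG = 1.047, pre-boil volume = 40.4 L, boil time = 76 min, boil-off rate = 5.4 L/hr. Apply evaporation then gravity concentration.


V_post = V_pre − rate·(t/60);  SG_post = 1 + (SG_pre−1)·V_pre/V_post
V_post = 40.4 − 5.4·(76/60) = 33.5600
SG_post = 1 + (1.047 − 1)·40.4/33.5600

1.0566


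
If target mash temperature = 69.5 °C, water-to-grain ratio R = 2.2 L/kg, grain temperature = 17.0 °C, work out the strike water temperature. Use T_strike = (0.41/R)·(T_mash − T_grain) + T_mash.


T_strike = (0.41/2.2)·(69.5 − 17.0) + 69.5

79.2841 °C


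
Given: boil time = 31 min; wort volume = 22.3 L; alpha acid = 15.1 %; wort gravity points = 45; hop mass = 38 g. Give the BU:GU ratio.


U = 1.65·0.000125^(GP/1000)·(1−e^(−0.04t))/4.15;  IBU = (α/100)·m·U·1000/V;  BU:GU = IBU/GP
U = 1.65·0.000125^(45/1000)·(1−e^(−0.04·31))/4.15 = 0.1886
IBU = (15.1/100)·38·0.1886·1000/22.3 = 48.5163
BU:GU = 48.5163/45

1.0781


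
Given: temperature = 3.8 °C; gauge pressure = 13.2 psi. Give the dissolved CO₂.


vols = (P + 14.695)·(0.01821 + 0.09011·e^(−0.04·T))
vols = (13.2 + 14.695)·(0.01821 + 0.09011·e^(−0.04·3.8))

2.6671 volumes


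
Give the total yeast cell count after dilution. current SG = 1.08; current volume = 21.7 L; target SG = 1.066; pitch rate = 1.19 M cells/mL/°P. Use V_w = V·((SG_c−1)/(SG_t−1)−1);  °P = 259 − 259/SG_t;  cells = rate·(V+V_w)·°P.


V_w = 21.7·((1.08−1)/(1.066−1)−1) = 4.6030
V_final = 21.7 + 4.6030 = 26.3030
°P = 259 − 259/1.066 = 16.0356
cells = 1.19·26.3030·16.0356

501.9255 billion cells


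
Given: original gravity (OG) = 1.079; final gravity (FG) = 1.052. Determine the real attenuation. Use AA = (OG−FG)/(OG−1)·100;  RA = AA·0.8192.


AA = (1.079 − 1.052)/(1.079 − 1)·100 = 34.1772
RA = 34.1772·0.8192

27.9980 %


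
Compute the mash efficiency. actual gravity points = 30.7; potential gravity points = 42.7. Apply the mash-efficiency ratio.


efficiency = actual / potential × 100
efficiency = 30.7 / 42.7 × 100

71.8970 %


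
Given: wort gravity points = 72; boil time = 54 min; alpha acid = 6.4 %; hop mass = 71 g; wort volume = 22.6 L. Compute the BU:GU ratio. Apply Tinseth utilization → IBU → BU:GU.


U = 1.65·0.000125^(GP/1000)·(1−e^(−0.04t))/4.15;  IBU = (α/100)·m·U·1000/V;  BU:GU = IBU/GP
U = 1.65·0.000125^(72/1000)·(1−e^(−0.04·54))/4.15 = 0.1842
IBU = (6.4/100)·71·0.1842·1000/22.6 = 37.0277
BU:GU = 37.0277/72

0.5143


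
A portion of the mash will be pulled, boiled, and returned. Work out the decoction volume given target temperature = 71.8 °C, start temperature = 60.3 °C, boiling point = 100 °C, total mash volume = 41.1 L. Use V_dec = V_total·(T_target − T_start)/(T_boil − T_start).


V_dec = 41.1·(71.8 − 60.3)/(100 − 60.3)

11.9055 L


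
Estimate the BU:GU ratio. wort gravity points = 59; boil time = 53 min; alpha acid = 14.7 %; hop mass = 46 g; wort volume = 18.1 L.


U = 1.65·0.000125^(GP/1000)·(1−e^(−0.04t))/4.15;  IBU = (α/100)·m·U·1000/V;  BU:GU = IBU/GP
U = 1.65·0.000125^(59/1000)·(1−e^(−0.04·53))/4.15 = 0.2059
IBU = (14.7/100)·46·0.2059·1000/18.1 = 76.9161
BU:GU = 76.9161/59

1.3037


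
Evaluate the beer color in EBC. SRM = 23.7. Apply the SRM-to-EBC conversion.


EBC = SRM · 1.97
EBC = 23.7 · 1.97

46.6890 EBC


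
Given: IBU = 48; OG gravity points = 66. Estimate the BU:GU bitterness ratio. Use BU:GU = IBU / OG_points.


BU:GU = 48 / 66

0.7273


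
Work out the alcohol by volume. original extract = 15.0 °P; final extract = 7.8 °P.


SG = 259/(259 − P);  ABV = (OG − FG)·131.25
OG = 259/(259 − 15.0) = 1.0615
FG = 259/(259 − 7.8) = 1.0311
ABV = (1.0615 − 1.0311)·131.25

3.9932 % ABV


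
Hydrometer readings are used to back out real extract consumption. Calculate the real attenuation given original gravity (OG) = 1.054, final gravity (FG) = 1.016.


AA = (OG−FG)/(OG−1)·100;  RA = AA·0.8192
AA = (1.054 − 1.016)/(1.054 − 1)·100 = 70.3704
RA = 70.3704·0.8192

57.6474 %


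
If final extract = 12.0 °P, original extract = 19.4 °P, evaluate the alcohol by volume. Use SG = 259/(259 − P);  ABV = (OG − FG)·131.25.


OG = 259/(259 − 19.4) = 1.0810
FG = 259/(259 − 12.0) = 1.0486
ABV = (1.0810 − 1.0486)·131.25

4.2506 % ABV


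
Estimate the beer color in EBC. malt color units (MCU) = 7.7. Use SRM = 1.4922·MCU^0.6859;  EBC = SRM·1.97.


SRM = 1.4922·7.7^0.6859 = 6.0516
EBC = 6.0516·1.97

11.9217 EBC


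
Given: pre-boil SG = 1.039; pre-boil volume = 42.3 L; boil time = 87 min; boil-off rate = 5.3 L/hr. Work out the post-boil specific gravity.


V_post = V_pre − rate·(t/60);  SG_post = 1 + (SG_pre−1)·V_pre/V_post
V_post = 42.3 − 5.3·(87/60) = 34.6150
SG_post = 1 + (1.039 − 1)·42.3/34.6150

1.0477


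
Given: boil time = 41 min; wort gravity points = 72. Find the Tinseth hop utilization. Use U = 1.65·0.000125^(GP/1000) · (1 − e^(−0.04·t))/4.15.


bigness = 1.65·0.000125^(72/1000) = 0.8639
boil_factor = (1 − e^(−0.04·41))/4.15 = 0.1942
U = 0.8639 · 0.1942

0.1678


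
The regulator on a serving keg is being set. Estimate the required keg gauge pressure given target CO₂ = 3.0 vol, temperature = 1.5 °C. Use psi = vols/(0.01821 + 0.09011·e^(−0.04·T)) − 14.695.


psi = 3.0/(0.01821 + 0.09011·e^(−0.04·1.5)) − 14.695

14.4108 psi


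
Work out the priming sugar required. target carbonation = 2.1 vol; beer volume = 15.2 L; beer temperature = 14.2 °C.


residual = 14.695·(0.01821 + 0.09011·e^(−0.04·T));  sugar = (target − residual)·4.0·V
residual = 14.695·(0.01821 + 0.09011·e^(−0.04·14.2)) = 1.0179
sugar = (2.1 − 1.0179)·4.0·15.2

65.7889 g


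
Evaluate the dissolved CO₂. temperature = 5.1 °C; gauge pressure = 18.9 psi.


vols = (P + 14.695)·(0.01821 + 0.09011·e^(−0.04·T))
vols = (18.9 + 14.695)·(0.01821 + 0.09011·e^(−0.04·5.1))

3.0804 volumes


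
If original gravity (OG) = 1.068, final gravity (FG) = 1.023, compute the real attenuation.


AA = (OG−FG)/(OG−1)·100;  RA = AA·0.8192
AA = (1.068 − 1.023)/(1.068 − 1)·100 = 66.1765
RA = 66.1765·0.8192

54.2118 %


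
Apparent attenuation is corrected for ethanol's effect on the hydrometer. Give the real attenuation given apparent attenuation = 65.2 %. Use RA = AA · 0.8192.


RA = 65.2 · 0.8192

53.4118 %


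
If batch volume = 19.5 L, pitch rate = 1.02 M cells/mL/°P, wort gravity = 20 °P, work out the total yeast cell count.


cells (billions) = rate · V_L · °P
cells = 1.02 · 19.5 · 20

397.8000 billion cells


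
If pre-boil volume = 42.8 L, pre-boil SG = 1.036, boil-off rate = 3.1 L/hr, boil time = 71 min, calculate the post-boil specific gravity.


V_post = V_pre − rate·(t/60);  SG_post = 1 + (SG_pre−1)·V_pre/V_post
V_post = 42.8 − 3.1·(71/60) = 39.1317
SG_post = 1 + (1.036 − 1)·42.8/39.1317

1.0394


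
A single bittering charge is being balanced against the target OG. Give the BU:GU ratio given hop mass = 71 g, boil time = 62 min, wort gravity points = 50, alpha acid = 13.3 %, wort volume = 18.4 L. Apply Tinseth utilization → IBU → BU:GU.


U = 1.65·0.000125^(GP/1000)·(1−e^(−0.04t))/4.15;  IBU = (α/100)·m·U·1000/V;  BU:GU = IBU/GP
U = 1.65·0.000125^(50/1000)·(1−e^(−0.04·62))/4.15 = 0.2324
IBU = (13.3/100)·71·0.2324·1000/18.4 = 119.2863
BU:GU = 119.2863/50

2.3857


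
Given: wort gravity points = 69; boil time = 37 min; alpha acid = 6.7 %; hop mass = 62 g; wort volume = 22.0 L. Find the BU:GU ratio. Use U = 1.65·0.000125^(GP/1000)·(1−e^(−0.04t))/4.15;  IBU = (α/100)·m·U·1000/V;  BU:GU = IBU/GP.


U = 1.65·0.000125^(69/1000)·(1−e^(−0.04·37))/4.15 = 0.1652
IBU = (6.7/100)·62·0.1652·1000/22.0 = 31.1880
BU:GU = 31.1880/69

0.4520


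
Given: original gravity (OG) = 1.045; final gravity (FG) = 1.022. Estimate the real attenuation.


AA = (OG−FG)/(OG−1)·100;  RA = AA·0.8192
AA = (1.045 − 1.022)/(1.045 − 1)·100 = 51.1111
RA = 51.1111·0.8192

41.8702 %


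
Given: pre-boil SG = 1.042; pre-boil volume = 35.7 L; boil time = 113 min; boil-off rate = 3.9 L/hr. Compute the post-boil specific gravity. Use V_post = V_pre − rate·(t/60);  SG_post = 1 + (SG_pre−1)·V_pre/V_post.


V_post = 35.7 − 3.9·(113/60) = 28.3550
SG_post = 1 + (1.042 − 1)·35.7/28.3550

1.0529


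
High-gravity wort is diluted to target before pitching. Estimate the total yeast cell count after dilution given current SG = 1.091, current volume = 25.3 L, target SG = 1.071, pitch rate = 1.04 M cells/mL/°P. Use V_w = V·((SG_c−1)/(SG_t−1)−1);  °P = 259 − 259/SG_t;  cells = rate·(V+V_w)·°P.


V_w = 25.3·((1.091−1)/(1.071−1)−1) = 7.1268
V_final = 25.3 + 7.1268 = 32.4268
°P = 259 − 259/1.071 = 17.1699
cells = 1.04·32.4268·17.1699

579.0360 billion cells


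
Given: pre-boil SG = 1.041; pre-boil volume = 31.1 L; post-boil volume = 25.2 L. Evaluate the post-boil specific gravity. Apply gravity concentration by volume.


SG_post = 1 + (SG_pre − 1)·V_pre/V_post
pts_pre = (1.041 − 1)·1000 = 41.0000
pts_post = 41.0000·31.1/25.2 = 50.5992
SG_post = 1 + 50.5992/1000

1.0506


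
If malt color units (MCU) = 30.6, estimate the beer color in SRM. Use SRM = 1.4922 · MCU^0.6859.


SRM = 1.4922 · 30.6^0.6859

15.5913 SRM


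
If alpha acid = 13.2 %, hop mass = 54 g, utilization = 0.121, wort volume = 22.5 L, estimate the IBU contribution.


IBU = (α/100)·mass·U·1000 / V
IBU = (13.2/100)·54·0.121·1000 / 22.5

38.3328 IBU


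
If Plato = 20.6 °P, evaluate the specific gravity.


SG = 259/(259 − P)
SG = 259/(259 − 20.6)

1.0864


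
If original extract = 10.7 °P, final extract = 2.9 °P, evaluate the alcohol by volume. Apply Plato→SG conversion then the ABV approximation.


SG = 259/(259 − P);  ABV = (OG − FG)·131.25
OG = 259/(259 − 10.7) = 1.0431
FG = 259/(259 − 2.9) = 1.0113
ABV = (1.0431 − 1.0113)·131.25

4.1697 % ABV


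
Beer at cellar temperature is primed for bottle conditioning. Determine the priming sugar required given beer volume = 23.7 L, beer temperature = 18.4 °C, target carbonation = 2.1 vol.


residual = 14.695·(0.01821 + 0.09011·e^(−0.04·T));  sugar = (target − residual)·4.0·V
residual = 14.695·(0.01821 + 0.09011·e^(−0.04·18.4)) = 0.9019
sugar = (2.1 − 0.9019)·4.0·23.7

113.5793 g


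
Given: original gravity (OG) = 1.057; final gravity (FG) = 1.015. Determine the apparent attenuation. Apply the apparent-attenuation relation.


AA = (OG − FG)/(OG − 1) · 100
AA = (1.057 − 1.015)/(1.057 − 1) · 100

73.6842 %


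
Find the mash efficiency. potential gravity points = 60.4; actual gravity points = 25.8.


efficiency = actual / potential × 100
efficiency = 25.8 / 60.4 × 100

42.7152 %


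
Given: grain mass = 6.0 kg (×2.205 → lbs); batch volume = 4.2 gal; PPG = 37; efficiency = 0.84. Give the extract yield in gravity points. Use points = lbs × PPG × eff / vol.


lbs = 6.0 × 2.205 = 13.2300
points = 13.2300 × 37 × 0.84 / 4.2

97.9020 points


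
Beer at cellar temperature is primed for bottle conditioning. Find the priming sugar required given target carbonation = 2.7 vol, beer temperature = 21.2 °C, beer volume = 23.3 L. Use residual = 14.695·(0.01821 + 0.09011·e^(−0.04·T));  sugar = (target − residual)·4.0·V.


residual = 14.695·(0.01821 + 0.09011·e^(−0.04·21.2)) = 0.8347
sugar = (2.7 − 0.8347)·4.0·23.3

173.8462 g


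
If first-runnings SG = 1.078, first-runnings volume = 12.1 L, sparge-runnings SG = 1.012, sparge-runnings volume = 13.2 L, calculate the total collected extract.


total = Σ (SG_i − 1)·1000·V_i
first = (1.078 − 1)·1000·12.1 = 943.8000
sparge = (1.012 − 1)·1000·13.2 = 158.4000
total = 943.8000 + 158.4000

1102.2000 gravity·L


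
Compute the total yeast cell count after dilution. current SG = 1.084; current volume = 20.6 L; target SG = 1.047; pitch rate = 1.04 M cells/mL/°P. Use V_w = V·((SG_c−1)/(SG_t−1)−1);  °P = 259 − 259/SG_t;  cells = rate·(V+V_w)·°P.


V_w = 20.6·((1.084−1)/(1.047−1)−1) = 16.2170
V_final = 20.6 + 16.2170 = 36.8170
°P = 259 − 259/1.047 = 11.6266
cells = 1.04·36.8170·11.6266

445.1772 billion cells


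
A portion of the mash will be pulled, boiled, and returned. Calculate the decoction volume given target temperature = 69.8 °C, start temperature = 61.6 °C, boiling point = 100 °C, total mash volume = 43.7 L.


V_dec = V_total·(T_target − T_start)/(T_boil − T_start)
V_dec = 43.7·(69.8 − 61.6)/(100 − 61.6)

9.3318 L


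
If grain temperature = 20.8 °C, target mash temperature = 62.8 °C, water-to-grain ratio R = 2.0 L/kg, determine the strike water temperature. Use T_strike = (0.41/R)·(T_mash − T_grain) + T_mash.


T_strike = (0.41/2.0)·(62.8 − 20.8) + 62.8

71.4100 °C


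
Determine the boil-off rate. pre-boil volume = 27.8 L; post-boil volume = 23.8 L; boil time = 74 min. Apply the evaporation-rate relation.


rate = (V_pre − V_post) / (t_min/60)
rate = (27.8 − 23.8) / (74/60)

3.2432 L/hr


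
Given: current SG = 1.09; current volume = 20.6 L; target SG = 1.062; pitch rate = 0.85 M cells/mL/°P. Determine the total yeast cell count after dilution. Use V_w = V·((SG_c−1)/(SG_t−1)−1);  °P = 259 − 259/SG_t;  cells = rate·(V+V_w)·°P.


V_w = 20.6·((1.09−1)/(1.062−1)−1) = 9.3032
V_final = 20.6 + 9.3032 = 29.9032
°P = 259 − 259/1.062 = 15.1205
cells = 0.85·29.9032·15.1205

384.3297 billion cells


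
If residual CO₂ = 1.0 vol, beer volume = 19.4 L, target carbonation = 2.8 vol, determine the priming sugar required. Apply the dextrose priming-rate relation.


sugar = (target − residual)·4.0·V
sugar = (2.8 − 1.0)·4.0·19.4

139.6800 g


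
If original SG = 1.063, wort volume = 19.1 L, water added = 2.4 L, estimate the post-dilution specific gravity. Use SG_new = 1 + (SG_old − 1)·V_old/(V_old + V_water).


pts = (1.063 − 1)·1000·19.1/(19.1 + 2.4) = 55.9674
SG_new = 1 + 55.9674/1000

1.0560


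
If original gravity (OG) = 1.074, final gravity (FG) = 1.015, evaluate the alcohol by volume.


ABV = (OG − FG) · 131.25
ABV = (1.074 − 1.015) · 131.25

7.7438 % ABV


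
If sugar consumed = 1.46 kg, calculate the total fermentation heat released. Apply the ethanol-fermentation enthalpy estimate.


Q = m_sugar · 590 kJ/kg
Q = 1.46 · 590

861.4000 kJ


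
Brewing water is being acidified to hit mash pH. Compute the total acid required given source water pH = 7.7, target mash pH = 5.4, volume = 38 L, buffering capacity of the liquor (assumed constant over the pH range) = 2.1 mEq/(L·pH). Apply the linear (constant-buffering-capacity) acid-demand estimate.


acid = buffering capacity · (pH_source − pH_target) · V
acid = 2.1 · (7.7 − 5.4) · 38

183.5400 mEq


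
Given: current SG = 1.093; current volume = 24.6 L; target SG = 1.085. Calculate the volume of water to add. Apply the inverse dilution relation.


V_water = V·((SG_curr − 1)/(SG_target − 1) − 1)
V_water = 24.6·((1.093 − 1)/(1.085 − 1) − 1)

2.3153 L


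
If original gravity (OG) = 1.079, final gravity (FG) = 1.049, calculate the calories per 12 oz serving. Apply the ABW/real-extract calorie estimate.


ABW = (OG−FG)·131.25·0.79/FG;  °P = 259 − 259/SG (for OG→OE and FG→AE);  RE = 0.1808·OE + 0.8192·AE;  Cal = (6.9·ABW + 4·(RE−0.1))·FG·3.55
ABW = (1.079 − 1.049)·131.25·0.79/1.049 = 2.9653
OE = 259 − 259/1.079 = 18.9629 °P
AE = 259 − 259/1.049 = 12.0982 °P
RE = 0.1808·18.9629 + 0.8192·12.0982 = 13.3393 °P
Cal = (6.9·2.9653 + 4·(13.3393−0.1))·1.049·3.55

273.4052 kcal


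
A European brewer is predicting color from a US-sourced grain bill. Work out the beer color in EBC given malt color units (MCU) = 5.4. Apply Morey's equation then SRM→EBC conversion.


SRM = 1.4922·MCU^0.6859;  EBC = SRM·1.97
SRM = 1.4922·5.4^0.6859 = 4.7443
EBC = 4.7443·1.97

9.3464 EBC


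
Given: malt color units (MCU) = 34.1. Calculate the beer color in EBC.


SRM = 1.4922·MCU^0.6859;  EBC = SRM·1.97
SRM = 1.4922·34.1^0.6859 = 16.7936
EBC = 16.7936·1.97

33.0834 EBC


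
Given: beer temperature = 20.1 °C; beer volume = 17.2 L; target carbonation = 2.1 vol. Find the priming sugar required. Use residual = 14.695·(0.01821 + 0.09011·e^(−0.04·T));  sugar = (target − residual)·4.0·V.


residual = 14.695·(0.01821 + 0.09011·e^(−0.04·20.1)) = 0.8602
sugar = (2.1 − 0.8602)·4.0·17.2

85.2978 g


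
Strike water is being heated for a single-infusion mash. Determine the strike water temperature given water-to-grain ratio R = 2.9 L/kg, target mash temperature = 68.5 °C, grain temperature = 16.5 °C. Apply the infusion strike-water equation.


T_strike = (0.41/R)·(T_mash − T_grain) + T_mash
T_strike = (0.41/2.9)·(68.5 − 16.5) + 68.5

75.8517 °C


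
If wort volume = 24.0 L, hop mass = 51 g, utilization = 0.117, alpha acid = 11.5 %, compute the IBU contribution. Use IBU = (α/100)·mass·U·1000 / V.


IBU = (11.5/100)·51·0.117·1000 / 24.0

28.5919 IBU


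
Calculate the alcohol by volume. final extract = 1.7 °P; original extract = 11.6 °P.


SG = 259/(259 − P);  ABV = (OG − FG)·131.25
OG = 259/(259 − 11.6) = 1.0469
FG = 259/(259 − 1.7) = 1.0066
ABV = (1.0469 − 1.0066)·131.25

5.2868 % ABV


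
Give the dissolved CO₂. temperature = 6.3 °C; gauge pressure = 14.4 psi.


vols = (P + 14.695)·(0.01821 + 0.09011·e^(−0.04·T))
vols = (14.4 + 14.695)·(0.01821 + 0.09011·e^(−0.04·6.3))

2.5676 volumes


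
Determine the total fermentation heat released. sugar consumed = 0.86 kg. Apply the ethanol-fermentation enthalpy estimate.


Q = m_sugar · 590 kJ/kg
Q = 0.86 · 590

507.4000 kJ


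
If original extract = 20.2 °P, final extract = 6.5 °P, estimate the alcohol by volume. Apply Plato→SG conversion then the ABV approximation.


SG = 259/(259 − P);  ABV = (OG − FG)·131.25
OG = 259/(259 − 20.2) = 1.0846
FG = 259/(259 − 6.5) = 1.0257
ABV = (1.0846 − 1.0257)·131.25

7.7237 % ABV


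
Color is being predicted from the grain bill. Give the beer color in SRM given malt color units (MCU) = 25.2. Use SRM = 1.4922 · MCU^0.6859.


SRM = 1.4922 · 25.2^0.6859

13.6473 SRM


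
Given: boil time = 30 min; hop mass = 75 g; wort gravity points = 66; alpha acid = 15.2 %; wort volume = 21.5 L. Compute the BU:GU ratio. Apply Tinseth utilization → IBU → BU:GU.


U = 1.65·0.000125^(GP/1000)·(1−e^(−0.04t))/4.15;  IBU = (α/100)·m·U·1000/V;  BU:GU = IBU/GP
U = 1.65·0.000125^(66/1000)·(1−e^(−0.04·30))/4.15 = 0.1535
IBU = (15.2/100)·75·0.1535·1000/21.5 = 81.4057
BU:GU = 81.4057/66

1.2334


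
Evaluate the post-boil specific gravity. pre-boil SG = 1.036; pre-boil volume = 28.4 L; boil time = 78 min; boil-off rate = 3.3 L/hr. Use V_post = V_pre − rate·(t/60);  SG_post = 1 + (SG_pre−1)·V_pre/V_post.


V_post = 28.4 − 3.3·(78/60) = 24.1100
SG_post = 1 + (1.036 − 1)·28.4/24.1100

1.0424


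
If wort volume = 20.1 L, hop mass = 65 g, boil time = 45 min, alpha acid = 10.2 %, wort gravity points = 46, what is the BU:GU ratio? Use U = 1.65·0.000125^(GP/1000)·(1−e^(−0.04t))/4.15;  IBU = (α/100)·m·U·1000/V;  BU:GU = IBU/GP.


U = 1.65·0.000125^(46/1000)·(1−e^(−0.04·45))/4.15 = 0.2195
IBU = (10.2/100)·65·0.2195·1000/20.1 = 72.4006
BU:GU = 72.4006/46

1.5739


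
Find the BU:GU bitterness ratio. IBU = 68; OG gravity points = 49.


BU:GU = IBU / OG_points
BU:GU = 68 / 49

1.3878


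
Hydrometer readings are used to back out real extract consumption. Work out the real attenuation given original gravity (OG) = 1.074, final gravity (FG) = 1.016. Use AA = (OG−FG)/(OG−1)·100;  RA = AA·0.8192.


AA = (1.074 − 1.016)/(1.074 − 1)·100 = 78.3784
RA = 78.3784·0.8192

64.2076 %


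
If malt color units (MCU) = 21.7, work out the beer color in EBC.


SRM = 1.4922·MCU^0.6859;  EBC = SRM·1.97
SRM = 1.4922·21.7^0.6859 = 12.3170
EBC = 12.3170·1.97

24.2645 EBC


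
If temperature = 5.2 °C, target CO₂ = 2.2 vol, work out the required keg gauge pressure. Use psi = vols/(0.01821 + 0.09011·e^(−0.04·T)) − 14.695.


psi = 2.2/(0.01821 + 0.09011·e^(−0.04·5.2)) − 14.695

9.3756 psi


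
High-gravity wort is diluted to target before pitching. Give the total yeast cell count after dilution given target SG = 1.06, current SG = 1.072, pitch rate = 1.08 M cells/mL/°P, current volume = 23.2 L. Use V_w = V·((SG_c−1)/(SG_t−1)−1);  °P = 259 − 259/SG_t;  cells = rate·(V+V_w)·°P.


V_w = 23.2·((1.072−1)/(1.06−1)−1) = 4.6400
V_final = 23.2 + 4.6400 = 27.8400
°P = 259 − 259/1.06 = 14.6604
cells = 1.08·27.8400·14.6604

440.7965 billion cells


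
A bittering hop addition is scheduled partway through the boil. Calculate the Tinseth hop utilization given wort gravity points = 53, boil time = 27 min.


U = 1.65·0.000125^(GP/1000) · (1 − e^(−0.04·t))/4.15
bigness = 1.65·0.000125^(53/1000) = 1.0248
boil_factor = (1 − e^(−0.04·27))/4.15 = 0.1591
U = 1.0248 · 0.1591

0.1631


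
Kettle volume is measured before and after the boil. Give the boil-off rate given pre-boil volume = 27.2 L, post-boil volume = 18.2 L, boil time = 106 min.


rate = (V_pre − V_post) / (t_min/60)
rate = (27.2 − 18.2) / (106/60)

5.0943 L/hr


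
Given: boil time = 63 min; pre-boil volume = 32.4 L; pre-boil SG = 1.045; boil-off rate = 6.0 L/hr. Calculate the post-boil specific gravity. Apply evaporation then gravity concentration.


V_post = V_pre − rate·(t/60);  SG_post = 1 + (SG_pre−1)·V_pre/V_post
V_post = 32.4 − 6.0·(63/60) = 26.1000
SG_post = 1 + (1.045 − 1)·32.4/26.1000

1.0559


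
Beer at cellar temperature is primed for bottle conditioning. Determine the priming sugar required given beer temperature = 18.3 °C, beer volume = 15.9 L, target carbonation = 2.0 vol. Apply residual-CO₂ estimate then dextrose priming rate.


residual = 14.695·(0.01821 + 0.09011·e^(−0.04·T));  sugar = (target − residual)·4.0·V
residual = 14.695·(0.01821 + 0.09011·e^(−0.04·18.3)) = 0.9044
sugar = (2.0 − 0.9044)·4.0·15.9

69.6771 g


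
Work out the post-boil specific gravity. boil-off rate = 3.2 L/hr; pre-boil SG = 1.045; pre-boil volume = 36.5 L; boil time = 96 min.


V_post = V_pre − rate·(t/60);  SG_post = 1 + (SG_pre−1)·V_pre/V_post
V_post = 36.5 − 3.2·(96/60) = 31.3800
SG_post = 1 + (1.045 − 1)·36.5/31.3800

1.0523


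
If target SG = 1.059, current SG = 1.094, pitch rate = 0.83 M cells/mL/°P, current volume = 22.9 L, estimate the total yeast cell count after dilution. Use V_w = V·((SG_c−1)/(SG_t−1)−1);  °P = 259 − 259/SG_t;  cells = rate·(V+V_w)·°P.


V_w = 22.9·((1.094−1)/(1.059−1)−1) = 13.5847
V_final = 22.9 + 13.5847 = 36.4847
°P = 259 − 259/1.059 = 14.4297
cells = 0.83·36.4847·14.4297

436.9636 billion cells
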